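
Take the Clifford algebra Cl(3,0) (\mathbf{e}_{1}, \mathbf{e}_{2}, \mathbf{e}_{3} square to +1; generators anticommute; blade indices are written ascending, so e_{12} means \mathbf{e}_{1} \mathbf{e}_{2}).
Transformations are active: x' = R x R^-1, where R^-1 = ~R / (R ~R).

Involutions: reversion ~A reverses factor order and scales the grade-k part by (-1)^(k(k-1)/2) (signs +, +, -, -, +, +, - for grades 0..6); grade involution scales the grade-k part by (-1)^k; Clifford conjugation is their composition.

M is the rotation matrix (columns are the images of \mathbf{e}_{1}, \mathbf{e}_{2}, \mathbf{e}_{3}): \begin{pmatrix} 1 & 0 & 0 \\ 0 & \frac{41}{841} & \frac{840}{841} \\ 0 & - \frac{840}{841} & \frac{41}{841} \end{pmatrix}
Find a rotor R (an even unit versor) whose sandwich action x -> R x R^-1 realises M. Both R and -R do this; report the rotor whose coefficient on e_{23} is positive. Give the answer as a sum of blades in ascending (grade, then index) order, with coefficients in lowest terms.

Method: write R = a + b12*e_{12} + b13*e_{13} + b23*e_{23} with a^2 + b12^2 + b13^2 + b23^2 = 1 (so R^-1 = ~R). Expanding the columns R e_j ~R gives tr M = 4a^2 - 1 and, from the antisymmetric part, M21 - M12 = -4a*b12, M13 - M31 = 4a*b13, M32 - M23 = -4a*b23.
Here tr M = \frac{923}{841}, so a^2 = (1 + tr M)/4 = \frac{441}{841} and a = ±\frac{21}{29}. Taking a = \frac{21}{29}: M21 - M12 = 0, M13 - M31 = 0, M32 - M23 = -\frac{1680}{841}, giving b12 = 0, b13 = 0, b23 = \frac{20}{29}, i.e. R = \frac{21}{29} + \frac{20}{29} e_{23}.
Its e_{23} coefficient is already positive.
Answer: \frac{21}{29} + \frac{20}{29} e_{23}. Recall the cover is two-to-one: with M of trace \frac{923}{841}, both preimages act alike, and the stated e_{23} sign chooses the sheet.


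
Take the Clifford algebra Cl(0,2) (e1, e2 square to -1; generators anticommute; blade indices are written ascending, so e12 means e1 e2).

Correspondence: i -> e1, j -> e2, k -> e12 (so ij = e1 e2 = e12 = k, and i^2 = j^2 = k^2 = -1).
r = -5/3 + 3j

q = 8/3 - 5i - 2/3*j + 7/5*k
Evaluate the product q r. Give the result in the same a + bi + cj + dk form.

In blades: q = 8/3 - 5*e1 - 2/3*e2 + 7/5*e12, r = -5/3 + 3*e2.
Distribute q over r term by term (generator squares from the signature, products reordered to ascending indices): (8/3)*r = -40/9 + 8*e2; (-5*e1)*r = 25/3*e1 - 15*e12; (-2/3*e2)*r = 2 + 10/9*e2; (7/5*e12)*r = -21/5*e1 - 7/3*e12.
Sum: -22/9 + 62/15*e1 + 82/9*e2 - 52/3*e12; translating back through the correspondence:
Answer: -22/9 + 62/15*i + 82/9*j - 52/3*k


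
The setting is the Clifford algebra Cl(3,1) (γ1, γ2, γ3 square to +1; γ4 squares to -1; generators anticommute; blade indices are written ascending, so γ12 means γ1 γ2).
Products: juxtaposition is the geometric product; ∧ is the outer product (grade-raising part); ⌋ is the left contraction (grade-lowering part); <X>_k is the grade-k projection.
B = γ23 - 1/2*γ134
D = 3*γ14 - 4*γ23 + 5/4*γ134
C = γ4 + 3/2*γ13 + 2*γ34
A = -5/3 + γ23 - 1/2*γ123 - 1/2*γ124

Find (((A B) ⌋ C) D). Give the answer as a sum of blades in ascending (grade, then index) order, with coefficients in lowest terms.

step 1: -1 + 1/2*γ1 - 17/12*γ23 + 1/4*γ24 - 1/2*γ124 + 1/3*γ134
step 2: 3/4*γ3 - γ4 - 3/2*γ13 - 2*γ34
step 3: -11/2*γ1 + 3*γ2 + 15/8*γ4 - 6*γ12 + 29/4*γ13 - 15/16*γ14 - 8*γ24 + 9/2*γ34 - 9/4*γ134 + 4*γ234
Answer: -11/2*γ1 + 3*γ2 + 15/8*γ4 - 6*γ12 + 29/4*γ13 - 15/16*γ14 - 8*γ24 + 9/2*γ34 - 9/4*γ134 + 4*γ234


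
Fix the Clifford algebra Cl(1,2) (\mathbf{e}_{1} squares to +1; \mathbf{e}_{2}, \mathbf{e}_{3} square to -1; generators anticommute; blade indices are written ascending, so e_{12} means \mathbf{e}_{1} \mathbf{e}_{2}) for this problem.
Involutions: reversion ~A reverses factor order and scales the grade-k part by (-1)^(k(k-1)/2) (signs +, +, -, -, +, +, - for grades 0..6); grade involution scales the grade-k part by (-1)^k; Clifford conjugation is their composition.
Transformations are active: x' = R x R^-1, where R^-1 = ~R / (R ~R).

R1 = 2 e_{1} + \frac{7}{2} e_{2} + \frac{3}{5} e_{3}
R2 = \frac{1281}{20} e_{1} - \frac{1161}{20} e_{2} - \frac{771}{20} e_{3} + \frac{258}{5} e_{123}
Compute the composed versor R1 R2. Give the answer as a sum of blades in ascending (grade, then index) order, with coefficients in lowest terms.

Distribute over the terms of R1 (each basis-blade product reordered to ascending indices, repeated generators contracted through their squares):
(2 e_{1}) R2 = \frac{1281}{10} - \frac{1161}{10} e_{12} - \frac{771}{10} e_{13} + \frac{516}{5} e_{23}
(\frac{7}{2} e_{2}) R2 = \frac{8127}{40} - \frac{8967}{40} e_{12} + \frac{903}{5} e_{13} - \frac{5397}{40} e_{23}
(\frac{3}{5} e_{3}) R2 = \frac{2313}{100} - \frac{774}{25} e_{12} - \frac{3843}{100} e_{13} + \frac{3483}{100} e_{23}
Summing the partial products and collecting blades:
Answer: \frac{70881}{200} - \frac{74247}{200} e_{12} + \frac{6507}{100} e_{13} + \frac{621}{200} e_{23}


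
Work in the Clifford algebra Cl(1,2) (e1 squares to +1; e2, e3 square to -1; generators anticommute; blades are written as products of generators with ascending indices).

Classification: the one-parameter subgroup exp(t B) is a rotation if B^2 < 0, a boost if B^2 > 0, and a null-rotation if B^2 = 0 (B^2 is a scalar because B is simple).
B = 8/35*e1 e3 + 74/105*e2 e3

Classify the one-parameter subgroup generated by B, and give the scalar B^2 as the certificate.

B^2 term by term: the squares give (8/35)^2*(e1 e3)^2 + (74/105)^2*(e2 e3)^2 = 64/1225*(+1) + 5476/11025*(-1) = -4/9 (each basis 2-blade squares to minus the product of its generators' squares); cross terms between blades sharing an index anticommute and cancel. So B^2 = -4/9.
Answer: rotation, certificate B^2 = -4/9. Certificate logic: -4/9 is a conjugation-invariant scalar, so its sign fixes rotation versus boost versus null-rotation outright.


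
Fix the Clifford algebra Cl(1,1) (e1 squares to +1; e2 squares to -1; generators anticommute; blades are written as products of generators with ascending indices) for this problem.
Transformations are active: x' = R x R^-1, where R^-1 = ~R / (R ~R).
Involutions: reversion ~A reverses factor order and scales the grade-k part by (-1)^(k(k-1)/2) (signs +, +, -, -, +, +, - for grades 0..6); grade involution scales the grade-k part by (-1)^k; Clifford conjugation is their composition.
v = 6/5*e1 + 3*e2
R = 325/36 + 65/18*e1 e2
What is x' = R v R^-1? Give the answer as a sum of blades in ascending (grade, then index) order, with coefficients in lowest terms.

~R = 325/36 - 65/18*e1 e2, and R ~R = 29575/432, so R^-1 = ~R / (29575/432).
R v = 91/4*e2
Answer: -6/5*e1 + 3*e2


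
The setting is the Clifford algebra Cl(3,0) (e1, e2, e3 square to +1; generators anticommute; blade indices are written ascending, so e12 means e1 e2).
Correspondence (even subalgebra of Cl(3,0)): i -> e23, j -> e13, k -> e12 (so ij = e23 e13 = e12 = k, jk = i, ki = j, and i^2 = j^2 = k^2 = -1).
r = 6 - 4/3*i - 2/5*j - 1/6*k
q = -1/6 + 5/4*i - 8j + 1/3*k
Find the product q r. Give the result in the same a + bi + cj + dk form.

In blades: q = -1/6 + 1/3*e12 - 8*e13 + 5/4*e23, r = 6 - 1/6*e12 - 2/5*e13 - 4/3*e23.
Distribute q over r term by term (generator squares from the signature, products reordered to ascending indices): (-1/6)*r = -1 + 1/36*e12 + 1/15*e13 + 2/9*e23; (1/3*e12)*r = 1/18 + 2*e12 - 4/9*e13 + 2/15*e23; (-8*e13)*r = -16/5 - 32/3*e12 - 48*e13 + 4/3*e23; (5/4*e23)*r = 5/3 - 1/2*e12 + 5/24*e13 + 15/2*e23.
Sum: -223/90 - 329/36*e12 - 17341/360*e13 + 827/90*e23; translating back through the correspondence:
Answer: -223/90 + 827/90*i - 17341/360*j - 329/36*k


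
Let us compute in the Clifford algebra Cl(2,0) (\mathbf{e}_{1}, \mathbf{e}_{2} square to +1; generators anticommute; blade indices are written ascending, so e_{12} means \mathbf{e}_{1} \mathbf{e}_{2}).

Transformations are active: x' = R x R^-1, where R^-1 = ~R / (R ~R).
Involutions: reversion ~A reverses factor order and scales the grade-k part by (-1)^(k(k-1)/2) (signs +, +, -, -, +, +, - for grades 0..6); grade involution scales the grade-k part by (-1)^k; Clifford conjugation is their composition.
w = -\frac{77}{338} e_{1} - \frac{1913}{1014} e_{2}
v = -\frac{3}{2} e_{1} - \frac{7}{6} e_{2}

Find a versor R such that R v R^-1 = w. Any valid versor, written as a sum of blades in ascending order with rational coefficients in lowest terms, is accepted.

Why this works: both vectors square to \frac{65}{18}, so q(v) = q(w) and R = v + w = -\frac{292}{169} e_{1} - \frac{516}{169} e_{2} carries v to w — its own direction survives, the complement (v - w)/2 flips.
Answer: -\frac{292}{169} e_{1} - \frac{516}{169} e_{2}


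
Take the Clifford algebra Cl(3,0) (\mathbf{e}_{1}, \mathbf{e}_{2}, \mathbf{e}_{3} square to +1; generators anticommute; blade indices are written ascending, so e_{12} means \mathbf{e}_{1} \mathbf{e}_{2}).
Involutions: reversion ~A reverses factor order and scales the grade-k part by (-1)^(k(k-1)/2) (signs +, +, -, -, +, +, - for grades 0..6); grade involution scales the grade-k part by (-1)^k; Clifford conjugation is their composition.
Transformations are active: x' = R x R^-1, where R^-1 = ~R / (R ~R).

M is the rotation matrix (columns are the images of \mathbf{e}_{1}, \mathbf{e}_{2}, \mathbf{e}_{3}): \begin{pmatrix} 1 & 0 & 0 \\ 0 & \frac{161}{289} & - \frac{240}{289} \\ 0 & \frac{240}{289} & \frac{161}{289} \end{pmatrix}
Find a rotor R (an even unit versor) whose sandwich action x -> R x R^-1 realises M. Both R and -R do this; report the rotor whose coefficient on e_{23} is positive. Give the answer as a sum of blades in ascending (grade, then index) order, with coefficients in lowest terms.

Method: write R = a + b12*e_{12} + b13*e_{13} + b23*e_{23} with a^2 + b12^2 + b13^2 + b23^2 = 1 (so R^-1 = ~R). Expanding the columns R e_j ~R gives tr M = 4a^2 - 1 and, from the antisymmetric part, M21 - M12 = -4a*b12, M13 - M31 = 4a*b13, M32 - M23 = -4a*b23.
Here tr M = \frac{611}{289}, so a^2 = (1 + tr M)/4 = \frac{225}{289} and a = ±\frac{15}{17}. Taking a = \frac{15}{17}: M21 - M12 = 0, M13 - M31 = 0, M32 - M23 = \frac{480}{289}, giving b12 = 0, b13 = 0, b23 = -\frac{8}{17}, i.e. R = \frac{15}{17} - \frac{8}{17} e_{23}.
Its e_{23} coefficient is negative, so report the other preimage -R.
Answer: -\frac{15}{17} + \frac{8}{17} e_{23}. Why the constraint matters: R and -R act identically through the sandwich — M has trace \frac{611}{289} either way — so only the sign condition on e_{23} picks one of the two preimages.


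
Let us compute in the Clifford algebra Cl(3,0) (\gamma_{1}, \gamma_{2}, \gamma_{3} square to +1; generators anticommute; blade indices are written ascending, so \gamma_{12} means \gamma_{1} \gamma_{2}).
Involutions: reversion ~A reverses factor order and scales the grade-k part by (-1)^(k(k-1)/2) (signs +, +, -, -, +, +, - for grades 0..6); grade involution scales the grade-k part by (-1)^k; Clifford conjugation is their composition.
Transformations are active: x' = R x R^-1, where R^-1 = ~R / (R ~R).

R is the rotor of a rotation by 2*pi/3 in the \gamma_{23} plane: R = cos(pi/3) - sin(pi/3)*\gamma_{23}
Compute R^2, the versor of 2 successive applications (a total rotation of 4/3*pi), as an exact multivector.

Rotor phase runs at HALF the rotation angle; powers of one rotor simply add phase, so after 2 steps in \gamma_{23} the phase is 2*pi/3 = \frac{2 \pi}{3} and R^2 = cos(\frac{2 \pi}{3}) - sin(\frac{2 \pi}{3})*\gamma_{23}.
cos(\frac{2 \pi}{3}) = - \frac{1}{2} and sin(\frac{2 \pi}{3}) = \frac{\sqrt{3}}{2}, so R^2 = -\frac{1}{2} - \frac{\sqrt{3}}{2} \gamma_{23}. The net rotation is 4/3*pi; the rotor keeps the half-angle phase exactly.
Answer: -\frac{1}{2} - \frac{\sqrt{3}}{2} \gamma_{23}


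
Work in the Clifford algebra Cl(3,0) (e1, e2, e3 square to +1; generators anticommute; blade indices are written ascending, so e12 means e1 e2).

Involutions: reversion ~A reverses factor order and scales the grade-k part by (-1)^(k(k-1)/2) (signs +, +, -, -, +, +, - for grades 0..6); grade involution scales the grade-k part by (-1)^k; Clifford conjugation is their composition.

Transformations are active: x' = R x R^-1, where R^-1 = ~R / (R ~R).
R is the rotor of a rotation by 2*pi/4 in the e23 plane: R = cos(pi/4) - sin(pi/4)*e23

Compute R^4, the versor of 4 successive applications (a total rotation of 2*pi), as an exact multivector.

Because a rotor carries half the rotation angle, composing 4 copies of this e23-plane rotor multiplies the phase: 4*(pi/4) = pi, hence R^4 = cos(pi) - sin(pi)*e23.
cos(pi) = -1 and sin(pi) = 0, so R^4 = -1. The total rotation 2*pi is 1 full turn, so every vector returns to itself, yet the rotor is -1, on the OTHER sheet of the double cover (an odd number of 2*pi turns).
Answer: -1


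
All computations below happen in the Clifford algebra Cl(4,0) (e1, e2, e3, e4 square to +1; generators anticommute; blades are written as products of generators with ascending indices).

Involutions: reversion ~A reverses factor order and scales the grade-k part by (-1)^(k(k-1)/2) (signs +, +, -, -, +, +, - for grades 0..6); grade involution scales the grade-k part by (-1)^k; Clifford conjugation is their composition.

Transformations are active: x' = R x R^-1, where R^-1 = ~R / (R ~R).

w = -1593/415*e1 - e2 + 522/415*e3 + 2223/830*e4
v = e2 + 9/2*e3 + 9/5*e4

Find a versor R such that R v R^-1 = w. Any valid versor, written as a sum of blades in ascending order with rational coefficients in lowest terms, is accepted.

Take R = v + w = -1593/415*e1 + 4779/830*e3 + 3717/830*e4. Because q(v) = q(w) = 2449/100, conjugation by R sends v exactly to w.
Answer: -1593/415*e1 + 4779/830*e3 + 3717/830*e4


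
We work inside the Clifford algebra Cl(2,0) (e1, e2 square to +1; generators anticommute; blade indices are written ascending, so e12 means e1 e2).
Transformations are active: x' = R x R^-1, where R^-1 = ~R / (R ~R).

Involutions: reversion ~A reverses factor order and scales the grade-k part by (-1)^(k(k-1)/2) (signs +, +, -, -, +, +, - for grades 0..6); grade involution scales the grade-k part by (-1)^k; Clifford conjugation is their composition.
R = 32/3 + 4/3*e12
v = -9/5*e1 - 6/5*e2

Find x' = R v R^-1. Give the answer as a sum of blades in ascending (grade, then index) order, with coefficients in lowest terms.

~R = 32/3 - 4/3*e12, and R ~R = 1040/9, so R^-1 = ~R / (1040/9).
R v = -104/5*e1 - 52/5*e2
Answer: -51/25*e1 - 18/25*e2


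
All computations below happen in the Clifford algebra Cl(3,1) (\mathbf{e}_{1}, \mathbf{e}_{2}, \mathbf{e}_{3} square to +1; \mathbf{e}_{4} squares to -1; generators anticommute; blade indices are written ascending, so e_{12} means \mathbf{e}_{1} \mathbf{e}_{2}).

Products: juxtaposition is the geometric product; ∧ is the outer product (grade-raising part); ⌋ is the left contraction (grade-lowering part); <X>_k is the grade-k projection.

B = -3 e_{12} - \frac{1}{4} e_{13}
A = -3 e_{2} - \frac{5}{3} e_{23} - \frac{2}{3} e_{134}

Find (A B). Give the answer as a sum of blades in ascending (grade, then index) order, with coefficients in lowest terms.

step 1: -9 e_{1} - \frac{1}{6} e_{4} + \frac{5}{12} e_{12} - 5 e_{13} - \frac{3}{4} e_{123} + 2 e_{234}
Answer: -9 e_{1} - \frac{1}{6} e_{4} + \frac{5}{12} e_{12} - 5 e_{13} - \frac{3}{4} e_{123} + 2 e_{234}


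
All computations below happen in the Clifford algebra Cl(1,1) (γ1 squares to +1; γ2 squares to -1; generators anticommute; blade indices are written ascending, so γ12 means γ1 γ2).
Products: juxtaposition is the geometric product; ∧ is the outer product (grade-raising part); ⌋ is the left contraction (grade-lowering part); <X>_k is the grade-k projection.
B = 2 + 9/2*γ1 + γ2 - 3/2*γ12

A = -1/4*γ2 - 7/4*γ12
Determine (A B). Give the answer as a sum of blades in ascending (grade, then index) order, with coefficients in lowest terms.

step 1: 23/8 + 17/8*γ1 + 59/8*γ2 - 19/8*γ12
Answer: 23/8 + 17/8*γ1 + 59/8*γ2 - 19/8*γ12


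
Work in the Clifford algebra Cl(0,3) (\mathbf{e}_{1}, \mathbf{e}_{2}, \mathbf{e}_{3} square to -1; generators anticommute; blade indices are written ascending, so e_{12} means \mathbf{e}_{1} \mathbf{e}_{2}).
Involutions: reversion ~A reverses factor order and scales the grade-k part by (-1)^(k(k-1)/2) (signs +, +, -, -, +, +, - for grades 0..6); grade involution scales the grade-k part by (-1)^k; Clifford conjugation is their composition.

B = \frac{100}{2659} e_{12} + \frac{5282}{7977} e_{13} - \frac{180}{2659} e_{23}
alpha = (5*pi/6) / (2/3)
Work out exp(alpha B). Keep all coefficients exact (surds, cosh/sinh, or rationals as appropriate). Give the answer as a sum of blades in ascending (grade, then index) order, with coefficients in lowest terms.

B^2 term by term: the squares give (\frac{100}{2659})^2*(e_{12})^2 + (\frac{5282}{7977})^2*(e_{13})^2 + (-\frac{180}{2659})^2*(e_{23})^2 = \frac{10000}{7070281}*(-1) + \frac{27899524}{63632529}*(-1) + \frac{32400}{7070281}*(-1) = -\frac{4}{9} (each basis 2-blade squares to minus the product of its generators' squares); cross terms between blades sharing an index anticommute and cancel. So B^2 = -\frac{4}{9}.
B^2 = -\frac{4}{9} — the negative square puts this in the circular regime; l = \frac{2}{3}, alpha*l = \frac{5 \pi}{6}, so exp(alpha B) = cos(\frac{5 \pi}{6}) + (sin(\frac{5 \pi}{6})/(\frac{2}{3}))*B = - \frac{\sqrt{3}}{2} + (\frac{3}{4})*B.
Answer: - \frac{\sqrt{3}}{2} + \frac{75}{2659} e_{12} + \frac{2641}{5318} e_{13} - \frac{135}{2659} e_{23}


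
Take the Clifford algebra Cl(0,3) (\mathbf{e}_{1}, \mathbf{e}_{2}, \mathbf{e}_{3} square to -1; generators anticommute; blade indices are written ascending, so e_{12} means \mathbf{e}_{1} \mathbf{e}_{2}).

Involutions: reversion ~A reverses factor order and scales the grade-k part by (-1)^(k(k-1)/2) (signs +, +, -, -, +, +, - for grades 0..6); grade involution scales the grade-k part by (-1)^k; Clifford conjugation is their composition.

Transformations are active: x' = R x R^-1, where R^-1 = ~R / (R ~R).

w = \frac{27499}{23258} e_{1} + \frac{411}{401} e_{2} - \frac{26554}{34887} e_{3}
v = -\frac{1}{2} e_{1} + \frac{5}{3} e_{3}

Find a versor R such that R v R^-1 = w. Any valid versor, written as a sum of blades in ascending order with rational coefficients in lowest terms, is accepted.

The midline construction: v and w both square to -\frac{109}{36}, so reflecting in their sum \frac{7935}{11629} e_{1} + \frac{411}{401} e_{2} + \frac{31591}{34887} e_{3} exchanges them.
Answer: \frac{7935}{11629} e_{1} + \frac{411}{401} e_{2} + \frac{31591}{34887} e_{3}


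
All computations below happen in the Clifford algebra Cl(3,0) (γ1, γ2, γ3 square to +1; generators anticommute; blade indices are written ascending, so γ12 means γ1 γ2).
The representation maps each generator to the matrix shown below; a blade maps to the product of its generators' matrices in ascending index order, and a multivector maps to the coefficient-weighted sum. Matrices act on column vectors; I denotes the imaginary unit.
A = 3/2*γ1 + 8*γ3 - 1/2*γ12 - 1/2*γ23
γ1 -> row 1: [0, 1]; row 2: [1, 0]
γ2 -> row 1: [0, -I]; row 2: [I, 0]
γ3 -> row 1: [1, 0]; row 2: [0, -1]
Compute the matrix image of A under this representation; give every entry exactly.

Bivector images (products of the table entries): rho(γ12) = rho(γ1)rho(γ2) = row 1: [I, 0]; row 2: [0, -I]; rho(γ23) = rho(γ2)rho(γ3) = row 1: [0, I]; row 2: [I, 0].
M = (3/2)*rho(γ1) + (8)*rho(γ3) + (-1/2)*rho(γ12) + (-1/2)*rho(γ23), summed entrywise:
Answer: row 1: [8 - I/2, 3/2 - I/2]; row 2: [3/2 - I/2, -8 + I/2]


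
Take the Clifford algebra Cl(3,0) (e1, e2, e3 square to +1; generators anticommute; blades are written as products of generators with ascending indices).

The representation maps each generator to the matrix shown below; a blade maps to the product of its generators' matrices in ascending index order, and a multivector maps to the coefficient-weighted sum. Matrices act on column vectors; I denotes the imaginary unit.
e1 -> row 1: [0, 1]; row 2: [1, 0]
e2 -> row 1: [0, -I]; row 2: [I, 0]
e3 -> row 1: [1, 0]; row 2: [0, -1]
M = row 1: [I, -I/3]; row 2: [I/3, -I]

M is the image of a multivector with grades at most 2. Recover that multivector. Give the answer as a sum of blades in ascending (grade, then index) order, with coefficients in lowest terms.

Method: 1, rho(e1), rho(e2), rho(e3) form a trace-orthogonal basis of the 2x2 complex matrices (tr(X Y) = 2 if X = Y, else 0), so M = m0*1 + m1*rho(e1) + m2*rho(e2) + m3*rho(e3) with m0 = tr(M)/2 = 0, m1 = tr(M rho(e1))/2 = 0, m2 = tr(M rho(e2))/2 = 1/3, m3 = tr(M rho(e3))/2 = I.
Multiplying table entries, the bivector images are rho(e1 e2) = I*rho(e3), rho(e1 e3) = -I*rho(e2), rho(e2 e3) = I*rho(e1); with real blade coefficients the real parts of m0..m3 are the coefficients of 1, e1, e2, e3 and the imaginary parts give the bivectors (e2 e3: Im m1, e1 e3: -Im m2, e1 e2: Im m3).
Answer: 1/3*e2 + e1 e2


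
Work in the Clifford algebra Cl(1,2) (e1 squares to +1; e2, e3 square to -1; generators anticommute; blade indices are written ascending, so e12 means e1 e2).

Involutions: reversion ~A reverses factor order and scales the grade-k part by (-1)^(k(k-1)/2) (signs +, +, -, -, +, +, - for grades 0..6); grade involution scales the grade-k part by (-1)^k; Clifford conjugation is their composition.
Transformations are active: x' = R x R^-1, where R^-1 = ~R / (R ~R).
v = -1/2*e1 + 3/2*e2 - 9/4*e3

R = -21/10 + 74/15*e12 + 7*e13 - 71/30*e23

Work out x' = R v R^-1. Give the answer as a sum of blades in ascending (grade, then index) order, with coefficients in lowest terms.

~R = -21/10 - 74/15*e12 - 7*e13 + 71/30*e23, and R ~R = -9499/150, so R^-1 = ~R / (-9499/150).
R v = 47/5*e1 - 721/120*e2 + 187/40*e3 - 245/12*e123
Answer: -1639/4071*e1 + 14195/5428*e2 - 2528/4071*e3


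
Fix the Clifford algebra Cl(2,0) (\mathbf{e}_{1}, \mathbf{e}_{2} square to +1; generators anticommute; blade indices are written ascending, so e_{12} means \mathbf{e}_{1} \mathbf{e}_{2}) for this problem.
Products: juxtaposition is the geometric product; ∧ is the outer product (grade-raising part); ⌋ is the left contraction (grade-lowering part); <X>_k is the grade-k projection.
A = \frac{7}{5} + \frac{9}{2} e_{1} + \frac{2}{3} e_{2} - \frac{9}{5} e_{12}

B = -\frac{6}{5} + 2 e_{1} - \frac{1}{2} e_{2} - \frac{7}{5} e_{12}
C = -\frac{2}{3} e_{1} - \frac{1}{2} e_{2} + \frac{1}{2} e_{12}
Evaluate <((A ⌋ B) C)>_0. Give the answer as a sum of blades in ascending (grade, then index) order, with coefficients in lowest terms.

step 1: \frac{67}{15} + \frac{56}{15} e_{1} - 7 e_{2} - \frac{49}{25} e_{12}
step 2: \frac{448}{225} + \frac{338}{225} e_{1} - \frac{251}{150} e_{2} - \frac{43}{10} e_{12}
step 3: \frac{448}{225}
Answer: \frac{448}{225}


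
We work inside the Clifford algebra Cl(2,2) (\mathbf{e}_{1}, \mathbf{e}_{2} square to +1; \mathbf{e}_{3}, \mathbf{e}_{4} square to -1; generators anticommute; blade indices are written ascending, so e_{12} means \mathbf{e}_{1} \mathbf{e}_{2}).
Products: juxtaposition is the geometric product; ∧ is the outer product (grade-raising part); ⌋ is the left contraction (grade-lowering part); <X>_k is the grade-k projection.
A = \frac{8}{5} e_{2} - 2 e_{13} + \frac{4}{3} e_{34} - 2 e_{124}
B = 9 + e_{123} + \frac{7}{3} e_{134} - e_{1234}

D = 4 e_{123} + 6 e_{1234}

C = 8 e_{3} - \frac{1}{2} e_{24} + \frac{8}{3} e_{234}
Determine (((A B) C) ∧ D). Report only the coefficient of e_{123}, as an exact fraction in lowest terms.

step 1: -\frac{28}{9} e_{1} + \frac{82}{5} e_{2} - 2 e_{3} - \frac{14}{3} e_{4} + \frac{4}{3} e_{12} - \frac{98}{5} e_{13} - \frac{14}{3} e_{23} - 2 e_{24} + 10 e_{34} - \frac{50}{3} e_{124} + \frac{8}{5} e_{134} - \frac{56}{15} e_{1234}
step 2: 17 + \frac{7879}{45} e_{1} + 13 e_{2} + \frac{16}{3} e_{3} + \frac{2671}{45} e_{4} - \frac{64}{15} e_{12} + \frac{796}{45} e_{13} + \frac{182}{15} e_{14} + \frac{6689}{45} e_{23} - \frac{16}{3} e_{24} + \frac{1181}{15} e_{34} + \frac{172}{15} e_{123} - \frac{3626}{45} e_{124} + \frac{32}{9} e_{134} + 15 e_{234} + \frac{15557}{135} e_{1234}
step 3: 68 e_{123} - \frac{6094}{45} e_{1234}
Answer: 68


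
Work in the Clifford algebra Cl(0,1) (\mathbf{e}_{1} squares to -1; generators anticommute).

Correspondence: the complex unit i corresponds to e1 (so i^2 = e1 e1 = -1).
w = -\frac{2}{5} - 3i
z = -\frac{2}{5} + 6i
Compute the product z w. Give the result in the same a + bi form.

In blades: z = -\frac{2}{5} + 6 e_{1}, w = -\frac{2}{5} - 3 e_{1}.
Distribute z over w term by term (generator squares from the signature, products reordered to ascending indices): (-\frac{2}{5})*w = \frac{4}{25} + \frac{6}{5} e_{1}; (6 e_{1})*w = 18 - \frac{12}{5} e_{1}.
Sum: \frac{454}{25} - \frac{6}{5} e_{1}; translating back through the correspondence:
Answer: \frac{454}{25} - \frac{6}{5}i


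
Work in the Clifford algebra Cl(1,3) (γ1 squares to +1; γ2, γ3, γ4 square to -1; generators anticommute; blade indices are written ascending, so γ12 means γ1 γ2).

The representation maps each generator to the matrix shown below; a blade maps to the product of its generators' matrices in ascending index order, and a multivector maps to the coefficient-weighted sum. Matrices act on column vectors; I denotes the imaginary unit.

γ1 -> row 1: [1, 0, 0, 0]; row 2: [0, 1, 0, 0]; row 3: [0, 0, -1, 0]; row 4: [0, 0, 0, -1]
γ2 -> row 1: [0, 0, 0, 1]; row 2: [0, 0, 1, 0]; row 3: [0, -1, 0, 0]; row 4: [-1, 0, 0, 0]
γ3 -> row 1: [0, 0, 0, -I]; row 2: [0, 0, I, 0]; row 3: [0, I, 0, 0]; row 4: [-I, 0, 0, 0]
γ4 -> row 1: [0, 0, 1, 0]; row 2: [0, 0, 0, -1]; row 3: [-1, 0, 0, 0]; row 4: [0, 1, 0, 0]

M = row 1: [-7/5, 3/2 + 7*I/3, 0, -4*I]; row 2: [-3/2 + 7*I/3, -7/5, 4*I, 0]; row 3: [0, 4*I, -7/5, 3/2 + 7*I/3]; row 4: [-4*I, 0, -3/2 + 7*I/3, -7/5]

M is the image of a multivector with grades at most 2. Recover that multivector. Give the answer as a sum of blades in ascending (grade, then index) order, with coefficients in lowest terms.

Method: the blade images are trace-orthogonal — tr(rho(e_A) rho(e_B)^-1) = 4 if A = B and 0 otherwise — and rho(e_A)^-1 = (e_A)^2 * rho(e_A) with (e_A)^2 = +1 or -1, so the coefficient of e_A in the preimage is (e_A)^2 * tr(M rho(e_A))/4.
Nonzero projections over blades of grade <= 2: 1: (1)^2 = +1, tr(M 1) = -28/5, coefficient -7/5; γ3: (γ3)^2 = -1, tr(M rho(γ3)) = -16, coefficient 4; γ24: (γ24)^2 = -1, tr(M rho(γ24)) = -6, coefficient 3/2; γ34: (γ34)^2 = -1, tr(M rho(γ34)) = 28/3, coefficient -7/3. Every other blade of grade <= 2 projects to 0.
Answer: -7/5 + 4*γ3 + 3/2*γ24 - 7/3*γ34


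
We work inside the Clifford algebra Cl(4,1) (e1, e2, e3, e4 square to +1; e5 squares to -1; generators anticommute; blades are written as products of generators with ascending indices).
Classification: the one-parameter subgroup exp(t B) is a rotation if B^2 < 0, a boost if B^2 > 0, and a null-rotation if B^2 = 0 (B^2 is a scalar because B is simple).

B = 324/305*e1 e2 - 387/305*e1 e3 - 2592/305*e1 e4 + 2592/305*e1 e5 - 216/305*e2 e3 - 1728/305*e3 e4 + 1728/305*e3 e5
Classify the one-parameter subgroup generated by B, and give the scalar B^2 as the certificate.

B^2 term by term: the squares give (324/305)^2*(e1 e2)^2 + (-387/305)^2*(e1 e3)^2 + (-2592/305)^2*(e1 e4)^2 + (2592/305)^2*(e1 e5)^2 + (-216/305)^2*(e2 e3)^2 + (-1728/305)^2*(e3 e4)^2 + (1728/305)^2*(e3 e5)^2 = 104976/93025*(-1) + 149769/93025*(-1) + 6718464/93025*(-1) + 6718464/93025*(+1) + 46656/93025*(-1) + 2985984/93025*(-1) + 2985984/93025*(+1) = -81/25 (each basis 2-blade squares to minus the product of its generators' squares); cross terms between blades sharing an index anticommute and cancel; the commuting (index-disjoint) pairs give grade-4 terms 2*c*c'*(blade product), which cancel blade by blade — e1 e2 e3 e4: -1119744/93025 + 1119744/93025 = 0; e1 e2 e3 e5: 1119744/93025 - 1119744/93025 = 0; e1 e3 e4 e5: 8957952/93025 - 8957952/93025 = 0 — confirming B is simple. So B^2 = -81/25.
Answer: rotation, certificate B^2 = -81/25. B^2 = -81/25 is basis-independent, so its sign is the whole story.


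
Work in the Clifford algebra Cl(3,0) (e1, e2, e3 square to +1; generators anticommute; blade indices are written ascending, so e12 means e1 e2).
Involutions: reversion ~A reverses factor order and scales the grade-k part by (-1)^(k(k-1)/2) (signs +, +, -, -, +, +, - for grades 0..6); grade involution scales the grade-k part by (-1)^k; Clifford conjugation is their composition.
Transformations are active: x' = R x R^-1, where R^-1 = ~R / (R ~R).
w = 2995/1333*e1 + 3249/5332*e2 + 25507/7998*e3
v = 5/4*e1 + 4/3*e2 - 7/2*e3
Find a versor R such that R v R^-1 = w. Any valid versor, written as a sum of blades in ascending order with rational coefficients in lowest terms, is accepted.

The midline construction: v and w both square to 2245/144, so reflecting in their sum 18645/5332*e1 + 31075/15996*e2 - 1243/3999*e3 exchanges them.
Answer: 18645/5332*e1 + 31075/15996*e2 - 1243/3999*e3


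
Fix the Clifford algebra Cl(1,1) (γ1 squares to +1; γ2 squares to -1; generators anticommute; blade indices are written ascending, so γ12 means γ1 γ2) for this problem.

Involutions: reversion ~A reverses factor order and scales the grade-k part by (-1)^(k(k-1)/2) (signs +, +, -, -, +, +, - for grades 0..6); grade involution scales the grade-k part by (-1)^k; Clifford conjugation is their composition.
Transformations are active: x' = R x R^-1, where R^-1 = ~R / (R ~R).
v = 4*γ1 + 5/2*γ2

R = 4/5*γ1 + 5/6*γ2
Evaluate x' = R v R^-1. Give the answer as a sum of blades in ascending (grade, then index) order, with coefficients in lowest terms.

~R = 4/5*γ1 + 5/6*γ2, and R ~R = -49/900, so R^-1 = ~R / (-49/900).
R v = 67/60 - 4/3*γ12
Answer: -1804/49*γ1 - 3595/98*γ2


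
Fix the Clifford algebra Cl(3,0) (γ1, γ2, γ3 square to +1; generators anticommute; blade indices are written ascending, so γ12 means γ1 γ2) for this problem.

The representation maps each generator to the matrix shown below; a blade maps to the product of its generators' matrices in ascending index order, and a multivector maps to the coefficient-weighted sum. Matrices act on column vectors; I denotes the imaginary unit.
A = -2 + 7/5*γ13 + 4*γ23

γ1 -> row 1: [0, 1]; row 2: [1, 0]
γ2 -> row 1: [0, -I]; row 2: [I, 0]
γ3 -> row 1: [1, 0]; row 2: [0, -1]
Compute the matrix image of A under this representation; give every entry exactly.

Bivector images (products of the table entries): rho(γ13) = rho(γ1)rho(γ3) = row 1: [0, -1]; row 2: [1, 0]; rho(γ23) = rho(γ2)rho(γ3) = row 1: [0, I]; row 2: [I, 0].
M = (-2)*1 + (7/5)*rho(γ13) + (4)*rho(γ23), summed entrywise (1 is the identity matrix):
Answer: row 1: [-2, -7/5 + 4*I]; row 2: [7/5 + 4*I, -2]


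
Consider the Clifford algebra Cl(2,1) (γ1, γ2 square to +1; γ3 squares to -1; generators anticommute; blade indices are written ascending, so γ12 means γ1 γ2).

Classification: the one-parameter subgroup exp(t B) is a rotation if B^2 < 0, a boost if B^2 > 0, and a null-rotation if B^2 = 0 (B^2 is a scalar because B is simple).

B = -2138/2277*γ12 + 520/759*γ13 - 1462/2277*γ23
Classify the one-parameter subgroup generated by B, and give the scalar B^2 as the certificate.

B^2 term by term: the squares give (-2138/2277)^2*(γ12)^2 + (520/759)^2*(γ13)^2 + (-1462/2277)^2*(γ23)^2 = 4571044/5184729*(-1) + 270400/576081*(+1) + 2137444/5184729*(+1) = 0 (each basis 2-blade squares to minus the product of its generators' squares); cross terms between blades sharing an index anticommute and cancel. So B^2 = 0.
Answer: null-rotation, certificate B^2 = 0. Why this suffices: the scalar 0 survives any versor conjugation, so its sign alone determines the class however B is presented.


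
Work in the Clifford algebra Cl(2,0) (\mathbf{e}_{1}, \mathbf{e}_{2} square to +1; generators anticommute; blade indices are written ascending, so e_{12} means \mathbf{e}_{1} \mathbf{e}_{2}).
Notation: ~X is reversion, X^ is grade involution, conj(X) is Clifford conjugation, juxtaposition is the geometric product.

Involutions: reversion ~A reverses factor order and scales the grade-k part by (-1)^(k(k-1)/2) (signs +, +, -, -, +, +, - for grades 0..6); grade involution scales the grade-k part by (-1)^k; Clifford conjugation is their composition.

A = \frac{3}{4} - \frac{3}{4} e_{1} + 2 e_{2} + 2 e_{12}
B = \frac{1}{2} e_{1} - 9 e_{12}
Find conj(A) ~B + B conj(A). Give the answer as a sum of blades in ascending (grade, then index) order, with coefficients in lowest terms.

first term: \frac{147}{8} + \frac{147}{8} e_{1} + \frac{31}{4} e_{2} + \frac{31}{4} e_{12}
second term: -\frac{141}{8} + \frac{147}{8} e_{1} + \frac{23}{4} e_{2} - \frac{31}{4} e_{12}
Answer: \frac{3}{4} + \frac{147}{4} e_{1} + \frac{27}{2} e_{2}


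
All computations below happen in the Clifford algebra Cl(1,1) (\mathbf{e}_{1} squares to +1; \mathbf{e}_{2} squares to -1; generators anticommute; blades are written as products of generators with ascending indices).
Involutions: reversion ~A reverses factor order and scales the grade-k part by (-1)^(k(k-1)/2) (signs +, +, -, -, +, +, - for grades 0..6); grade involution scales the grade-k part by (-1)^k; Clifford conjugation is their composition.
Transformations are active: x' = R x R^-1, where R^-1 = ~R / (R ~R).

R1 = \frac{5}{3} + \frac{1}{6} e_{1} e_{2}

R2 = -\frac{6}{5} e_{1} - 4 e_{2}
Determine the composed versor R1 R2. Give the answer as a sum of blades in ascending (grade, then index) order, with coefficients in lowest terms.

Distribute over the terms of R1 (each basis-blade product reordered to ascending indices, repeated generators contracted through their squares):
(\frac{5}{3}) R2 = -2 e_{1} - \frac{20}{3} e_{2}
(\frac{1}{6} e_{1} e_{2}) R2 = \frac{2}{3} e_{1} + \frac{1}{5} e_{2}
Summing the partial products and collecting blades:
Answer: -\frac{4}{3} e_{1} - \frac{97}{15} e_{2}


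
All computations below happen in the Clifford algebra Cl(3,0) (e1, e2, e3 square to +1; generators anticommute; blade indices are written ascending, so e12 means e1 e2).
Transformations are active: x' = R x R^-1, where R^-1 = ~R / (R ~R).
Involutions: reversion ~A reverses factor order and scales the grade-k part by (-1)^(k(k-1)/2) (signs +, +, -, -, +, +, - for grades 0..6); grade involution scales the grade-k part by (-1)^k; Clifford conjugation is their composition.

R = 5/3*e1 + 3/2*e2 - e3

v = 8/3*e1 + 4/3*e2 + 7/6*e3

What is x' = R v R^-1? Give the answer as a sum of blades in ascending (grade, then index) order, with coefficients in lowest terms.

~R = 5/3*e1 + 3/2*e2 - e3, and R ~R = 217/36, so R^-1 = ~R / (217/36).
R v = 95/18 - 16/9*e12 + 83/18*e13 + 37/12*e23
Answer: 164/651*e1 + 842/651*e2 - 3799/1302*e3


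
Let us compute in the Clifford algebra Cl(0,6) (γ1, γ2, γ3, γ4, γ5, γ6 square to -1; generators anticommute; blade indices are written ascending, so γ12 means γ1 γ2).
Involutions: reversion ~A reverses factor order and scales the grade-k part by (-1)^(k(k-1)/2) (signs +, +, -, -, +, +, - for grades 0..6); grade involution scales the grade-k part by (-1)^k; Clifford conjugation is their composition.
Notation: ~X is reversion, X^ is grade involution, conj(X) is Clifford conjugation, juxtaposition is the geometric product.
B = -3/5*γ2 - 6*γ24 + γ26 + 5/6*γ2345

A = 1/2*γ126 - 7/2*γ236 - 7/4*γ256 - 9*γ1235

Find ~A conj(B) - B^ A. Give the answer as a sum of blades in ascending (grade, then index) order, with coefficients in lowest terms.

first term: -1/2*γ1 - 7/2*γ3 - 7/4*γ5 + 15/2*γ14 - 3/10*γ16 - 21/10*γ36 - 21/20*γ56 + 27/5*γ135 + 3*γ146 + 469/24*γ346 - 161/12*γ456 - 54*γ1345 - 9*γ1356 + 5/12*γ13456
second term: -1/2*γ1 - 7/2*γ3 - 7/4*γ5 - 15/2*γ14 + 3/10*γ16 + 21/10*γ36 + 21/20*γ56 - 27/5*γ135 - 3*γ146 - 469/24*γ346 + 161/12*γ456 - 54*γ1345 - 9*γ1356 + 5/12*γ13456
Answer: 15*γ14 - 3/5*γ16 - 21/5*γ36 - 21/10*γ56 + 54/5*γ135 + 6*γ146 + 469/12*γ346 - 161/6*γ456


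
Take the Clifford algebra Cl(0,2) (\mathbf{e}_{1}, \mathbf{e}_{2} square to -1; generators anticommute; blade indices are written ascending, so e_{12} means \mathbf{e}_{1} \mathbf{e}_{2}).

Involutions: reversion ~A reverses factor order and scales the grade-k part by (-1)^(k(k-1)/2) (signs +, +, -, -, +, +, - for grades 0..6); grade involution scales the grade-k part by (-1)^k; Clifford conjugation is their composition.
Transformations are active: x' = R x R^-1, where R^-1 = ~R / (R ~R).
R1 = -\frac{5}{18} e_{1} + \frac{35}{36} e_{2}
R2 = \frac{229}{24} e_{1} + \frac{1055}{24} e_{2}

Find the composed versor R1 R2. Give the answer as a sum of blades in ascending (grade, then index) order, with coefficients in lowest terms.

Distribute over the terms of R1 (each basis-blade product reordered to ascending indices, repeated generators contracted through their squares):
(-\frac{5}{18} e_{1}) R2 = \frac{1145}{432} - \frac{5275}{432} e_{12}
(\frac{35}{36} e_{2}) R2 = -\frac{36925}{864} - \frac{8015}{864} e_{12}
Summing the partial products and collecting blades:
Answer: -\frac{11545}{288} - \frac{18565}{864} e_{12}


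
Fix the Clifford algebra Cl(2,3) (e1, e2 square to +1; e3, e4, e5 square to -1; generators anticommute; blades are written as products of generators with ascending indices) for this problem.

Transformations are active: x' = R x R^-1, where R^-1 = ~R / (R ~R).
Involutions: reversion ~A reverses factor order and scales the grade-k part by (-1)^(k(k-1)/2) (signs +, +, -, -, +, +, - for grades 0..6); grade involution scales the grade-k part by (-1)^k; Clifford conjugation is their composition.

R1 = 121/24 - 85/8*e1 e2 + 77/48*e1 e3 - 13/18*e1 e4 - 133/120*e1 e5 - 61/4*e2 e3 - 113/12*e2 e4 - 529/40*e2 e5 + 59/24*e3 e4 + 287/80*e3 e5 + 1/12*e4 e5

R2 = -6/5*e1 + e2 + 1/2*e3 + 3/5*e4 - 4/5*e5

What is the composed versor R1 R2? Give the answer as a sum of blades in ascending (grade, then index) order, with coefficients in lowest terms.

Distribute over the terms of R2 (each basis-blade product reordered to ascending indices, repeated generators contracted through their squares):
R1 (-6/5*e1) = -121/20*e1 - 51/4*e2 + 77/40*e3 - 13/15*e4 - 133/100*e5 + 183/10*e1 e2 e3 + 113/10*e1 e2 e4 + 1587/100*e1 e2 e5 - 59/20*e1 e3 e4 - 861/200*e1 e3 e5 - 1/10*e1 e4 e5
R1 (e2) = -85/8*e1 + 121/24*e2 + 61/4*e3 + 113/12*e4 + 529/40*e5 - 77/48*e1 e2 e3 + 13/18*e1 e2 e4 + 133/120*e1 e2 e5 + 59/24*e2 e3 e4 + 287/80*e2 e3 e5 + 1/12*e2 e4 e5
R1 (1/2*e3) = -77/96*e1 + 61/8*e2 + 121/48*e3 + 59/48*e4 + 287/160*e5 - 85/16*e1 e2 e3 + 13/36*e1 e3 e4 + 133/240*e1 e3 e5 + 113/24*e2 e3 e4 + 529/80*e2 e3 e5 + 1/24*e3 e4 e5
R1 (3/5*e4) = 13/30*e1 + 113/20*e2 - 59/40*e3 + 121/40*e4 + 1/20*e5 - 51/8*e1 e2 e4 + 77/80*e1 e3 e4 + 133/200*e1 e4 e5 - 183/20*e2 e3 e4 + 1587/200*e2 e4 e5 - 861/400*e3 e4 e5
R1 (-4/5*e5) = -133/150*e1 - 529/50*e2 + 287/100*e3 + 1/15*e4 - 121/30*e5 + 17/2*e1 e2 e5 - 77/60*e1 e3 e5 + 26/45*e1 e4 e5 + 61/5*e2 e3 e5 + 113/15*e2 e4 e5 - 59/30*e3 e4 e5
Summing the partial products and collecting blades:
Answer: -43033/2400*e1 - 376/75*e2 + 25309/1200*e3 + 3089/240*e4 + 23293/2400*e5 + 683/60*e1 e2 e3 + 2033/360*e1 e2 e4 + 15287/600*e1 e2 e5 - 1171/720*e1 e3 e4 - 6041/1200*e1 e3 e5 + 2057/1800*e1 e4 e5 - 119/60*e2 e3 e4 + 112/5*e2 e3 e5 + 9331/600*e2 e4 e5 - 1631/400*e3 e4 e5


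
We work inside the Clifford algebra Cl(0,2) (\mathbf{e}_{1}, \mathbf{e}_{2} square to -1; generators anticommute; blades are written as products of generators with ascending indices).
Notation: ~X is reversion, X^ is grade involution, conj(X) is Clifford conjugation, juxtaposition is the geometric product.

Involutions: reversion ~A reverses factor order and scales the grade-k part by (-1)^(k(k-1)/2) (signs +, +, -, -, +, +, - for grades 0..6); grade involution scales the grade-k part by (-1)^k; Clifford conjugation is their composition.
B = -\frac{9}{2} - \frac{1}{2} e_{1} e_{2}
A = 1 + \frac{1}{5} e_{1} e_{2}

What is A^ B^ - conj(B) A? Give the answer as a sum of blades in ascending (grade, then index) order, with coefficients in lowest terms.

first term: -\frac{22}{5} - \frac{7}{5} e_{1} e_{2}
second term: -\frac{23}{5} - \frac{2}{5} e_{1} e_{2}
Answer: \frac{1}{5} - e_{1} e_{2}


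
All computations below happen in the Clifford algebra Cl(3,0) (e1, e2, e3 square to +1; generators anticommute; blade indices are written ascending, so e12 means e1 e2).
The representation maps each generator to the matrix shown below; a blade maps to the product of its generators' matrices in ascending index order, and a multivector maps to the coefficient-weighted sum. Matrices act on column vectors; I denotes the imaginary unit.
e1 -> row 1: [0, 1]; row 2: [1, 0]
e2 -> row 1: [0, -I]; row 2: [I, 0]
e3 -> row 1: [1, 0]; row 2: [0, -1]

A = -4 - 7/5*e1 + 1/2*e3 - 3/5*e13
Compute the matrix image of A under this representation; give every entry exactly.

Bivector images (products of the table entries): rho(e13) = rho(e1)rho(e3) = row 1: [0, -1]; row 2: [1, 0].
M = (-4)*1 + (-7/5)*rho(e1) + (1/2)*rho(e3) + (-3/5)*rho(e13), summed entrywise (1 is the identity matrix):
Answer: row 1: [-7/2, -4/5]; row 2: [-2, -9/2]
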